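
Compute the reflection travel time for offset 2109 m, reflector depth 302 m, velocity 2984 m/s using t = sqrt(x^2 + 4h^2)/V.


x^2 + 4h^2 = 2109^2 + 4*302^2 = 4447881 + 364816 = 4812697
sqrt(4812697) = 2193.786
t = 2193.786 / 2984 = 0.7352 s

0.7352


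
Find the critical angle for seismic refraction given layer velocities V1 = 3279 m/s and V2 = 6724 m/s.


V1/V2 = 3279/6724 = 0.487656
theta_c = arcsin(0.487656) = 29.1866 degrees

29.1866


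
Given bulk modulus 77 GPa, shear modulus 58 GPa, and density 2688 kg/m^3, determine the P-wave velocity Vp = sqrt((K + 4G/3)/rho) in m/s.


First compute the effective modulus:
K + 4G/3 = 77e9 + 4*58e9/3 = 154333333333.33 Pa
Then divide by density:
154333333333.33 / 2688 = 57415674.6032 Pa/(kg/m^3)
Take the square root:
Vp = sqrt(57415674.6032) = 7577.31 m/s

7577.31


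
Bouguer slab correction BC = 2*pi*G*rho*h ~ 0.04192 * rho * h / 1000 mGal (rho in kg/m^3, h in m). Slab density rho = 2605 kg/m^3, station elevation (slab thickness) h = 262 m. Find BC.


BC = 0.04192 * rho * h / 1000
= 0.04192 * 2605 * 262 / 1000
= 28.6108 mGal

28.6108


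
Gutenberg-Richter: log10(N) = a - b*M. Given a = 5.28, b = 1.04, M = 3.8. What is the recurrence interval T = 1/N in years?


log10(N) = 5.28 - 1.04*3.8 = 1.328
N = 10^1.328 = 21.28139
T = 1/N = 1/21.28139 = 0.047 years

0.047


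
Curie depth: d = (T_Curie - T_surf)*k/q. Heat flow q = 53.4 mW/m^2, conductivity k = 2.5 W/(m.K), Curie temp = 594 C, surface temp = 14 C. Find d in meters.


T_Curie - T_surf = 594 - 14 = 580 C
Convert q to W/m^2: 53.4 mW/m^2 = 0.0534 W/m^2
d = 580 * 2.5 / 0.0534 = 27153.56 m

27153.56


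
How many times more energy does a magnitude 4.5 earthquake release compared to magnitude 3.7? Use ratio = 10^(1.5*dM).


M2 - M1 = 4.5 - 3.7 = 0.8
1.5 * 0.8 = 1.2
ratio = 10^1.2 = 15.85

15.85


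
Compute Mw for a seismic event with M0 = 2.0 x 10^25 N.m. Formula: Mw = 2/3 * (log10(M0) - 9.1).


log10(M0) = log10(2.0 x 10^25) = 25.301
Mw = 2/3 * (25.301 - 9.1)
= 2/3 * 16.201
= 10.8

10.8


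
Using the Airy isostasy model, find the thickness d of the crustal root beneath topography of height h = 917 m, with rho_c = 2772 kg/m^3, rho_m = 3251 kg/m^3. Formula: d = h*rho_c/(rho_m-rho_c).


rho_m - rho_c = 3251 - 2772 = 479
d = 917 * 2772 / 479
= 2541924 / 479
= 5306.73 m

5306.73


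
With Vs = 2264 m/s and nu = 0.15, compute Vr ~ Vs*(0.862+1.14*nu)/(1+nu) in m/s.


Numerator factor = 0.862 + 1.14*0.15 = 1.033
Denominator = 1 + 0.15 = 1.15
Vr = 2264 * 1.033 / 1.15 = 2033.66 m/s

2033.66


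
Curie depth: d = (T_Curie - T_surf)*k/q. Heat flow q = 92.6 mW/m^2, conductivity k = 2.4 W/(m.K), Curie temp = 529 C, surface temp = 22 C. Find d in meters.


T_Curie - T_surf = 529 - 22 = 507 C
Convert q to W/m^2: 92.6 mW/m^2 = 0.0926 W/m^2
d = 507 * 2.4 / 0.0926 = 13140.39 m

13140.39


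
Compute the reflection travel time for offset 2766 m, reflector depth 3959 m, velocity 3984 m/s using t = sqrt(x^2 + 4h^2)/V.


x^2 + 4h^2 = 2766^2 + 4*3959^2 = 7650756 + 62694724 = 70345480
sqrt(70345480) = 8387.2212
t = 8387.2212 / 3984 = 2.1052 s

2.1052


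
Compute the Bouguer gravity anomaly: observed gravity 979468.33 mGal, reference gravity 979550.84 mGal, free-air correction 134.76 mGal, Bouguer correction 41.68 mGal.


BA = g_obs - g_ref + FAC - BC
= 979468.33 - 979550.84 + 134.76 - 41.68
= 10.57 mGal

10.57


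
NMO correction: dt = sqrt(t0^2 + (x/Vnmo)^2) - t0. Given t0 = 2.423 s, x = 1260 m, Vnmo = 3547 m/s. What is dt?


x/Vnmo = 1260/3547 = 0.35523
(x/Vnmo)^2 = 0.126188
t0^2 = 5.870929
sqrt(5.870929 + 0.126188) = 2.448901
dt = 2.448901 - 2.423 = 0.025901

0.025901


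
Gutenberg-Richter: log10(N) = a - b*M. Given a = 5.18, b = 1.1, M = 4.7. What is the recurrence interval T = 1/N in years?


log10(N) = 5.18 - 1.1*4.7 = 0.01
N = 10^0.01 = 1.023293
T = 1/N = 1/1.023293 = 0.9772 years

0.9772


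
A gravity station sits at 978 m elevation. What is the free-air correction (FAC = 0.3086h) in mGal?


FAC = 0.3086 * h
= 0.3086 * 978
= 301.8108 mGal

301.8108


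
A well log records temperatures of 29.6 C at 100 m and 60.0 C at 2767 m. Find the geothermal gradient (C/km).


dT = 60.0 - 29.6 = 30.4 C
dz = 2767 - 100 = 2667 m
gradient = dT/dz * 1000 = 30.4/2667 * 1000 = 11.3986 C/km

11.3986


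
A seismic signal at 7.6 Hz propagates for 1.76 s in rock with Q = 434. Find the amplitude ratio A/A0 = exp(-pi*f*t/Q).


pi*f*t/Q = pi*7.6*1.76/434 = 0.096825
A/A0 = exp(-0.096825) = 0.907715

0.907715


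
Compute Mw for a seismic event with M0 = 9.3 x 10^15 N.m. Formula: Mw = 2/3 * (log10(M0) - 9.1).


log10(M0) = log10(9.3 x 10^15) = 15.9685
Mw = 2/3 * (15.9685 - 9.1)
= 2/3 * 6.8685
= 4.58

4.58


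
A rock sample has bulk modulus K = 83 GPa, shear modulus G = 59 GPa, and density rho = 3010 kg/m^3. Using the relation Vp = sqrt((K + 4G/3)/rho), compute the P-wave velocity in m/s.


First compute the effective modulus:
K + 4G/3 = 83e9 + 4*59e9/3 = 161666666666.67 Pa
Then divide by density:
161666666666.67 / 3010 = 53709856.0354 Pa/(kg/m^3)
Take the square root:
Vp = sqrt(53709856.0354) = 7328.7 m/s

7328.7


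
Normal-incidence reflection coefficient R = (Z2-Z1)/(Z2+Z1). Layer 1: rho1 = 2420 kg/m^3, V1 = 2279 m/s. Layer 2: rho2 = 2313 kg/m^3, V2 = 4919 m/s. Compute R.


Z1 = 2420 * 2279 = 5515180
Z2 = 2313 * 4919 = 11377647
R = (11377647 - 5515180) / (11377647 + 5515180) = 5862467 / 16892827 = 0.347

0.347


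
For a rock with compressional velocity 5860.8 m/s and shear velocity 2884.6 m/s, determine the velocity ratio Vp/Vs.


Vp/Vs = 5860.8 / 2884.6
= 2.0318

2.0318


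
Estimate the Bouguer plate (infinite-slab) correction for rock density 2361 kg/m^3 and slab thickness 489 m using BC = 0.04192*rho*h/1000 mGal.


BC = 0.04192 * rho * h / 1000
= 0.04192 * 2361 * 489 / 1000
= 48.3979 mGal

48.3979


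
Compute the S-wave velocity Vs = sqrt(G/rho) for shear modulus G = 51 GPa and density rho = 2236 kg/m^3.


Convert G to Pa: G = 51e9 Pa
Compute G/rho = 51e9 / 2236 = 22808586.7621
Vs = sqrt(22808586.7621) = 4775.83 m/s

4775.83


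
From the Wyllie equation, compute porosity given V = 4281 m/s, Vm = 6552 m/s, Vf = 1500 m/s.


1/V - 1/Vm = 1/4281 - 1/6552 = 8.097e-05
1/Vf - 1/Vm = 1/1500 - 1/6552 = 0.00051404
phi = 8.097e-05 / 0.00051404 = 0.1575

0.1575


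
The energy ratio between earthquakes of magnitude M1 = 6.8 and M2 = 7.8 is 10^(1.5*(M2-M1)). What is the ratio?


M2 - M1 = 7.8 - 6.8 = 1.0
1.5 * 1.0 = 1.5
ratio = 10^1.5 = 31.62

31.62


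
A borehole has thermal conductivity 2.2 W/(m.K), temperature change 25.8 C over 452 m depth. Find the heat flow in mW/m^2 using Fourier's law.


q = k * dT / dz * 1000
= 2.2 * 25.8 / 452 * 1000
= 0.125575 * 1000
= 125.5752 mW/m^2

125.5752


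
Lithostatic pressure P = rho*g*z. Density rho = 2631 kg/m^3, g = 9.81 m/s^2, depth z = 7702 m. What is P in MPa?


P = rho * g * z / 1e6
= 2631 * 9.81 * 7702 / 1e6
= 198789467.22 / 1e6
= 198.7895 MPa

198.7895


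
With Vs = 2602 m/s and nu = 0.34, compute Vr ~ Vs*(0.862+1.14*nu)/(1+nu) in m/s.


Numerator factor = 0.862 + 1.14*0.34 = 1.2496
Denominator = 1 + 0.34 = 1.34
Vr = 2602 * 1.2496 / 1.34 = 2426.46 m/s

2426.46


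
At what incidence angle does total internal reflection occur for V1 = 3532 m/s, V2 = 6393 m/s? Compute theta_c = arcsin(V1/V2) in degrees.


V1/V2 = 3532/6393 = 0.552479
theta_c = arcsin(0.552479) = 33.5373 degrees

33.5373


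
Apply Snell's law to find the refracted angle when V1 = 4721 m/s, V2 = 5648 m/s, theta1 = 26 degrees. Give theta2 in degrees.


sin(theta1) = sin(26 deg) = 0.438371
sin(theta2) = V2/V1 * sin(theta1) = 5648/4721 * 0.438371 = 0.524448
theta2 = arcsin(0.524448) = 31.6311 degrees

31.6311


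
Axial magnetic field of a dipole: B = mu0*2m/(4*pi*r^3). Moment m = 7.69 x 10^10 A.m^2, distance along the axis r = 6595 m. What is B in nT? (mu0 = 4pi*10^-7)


m = 7.69 x 10^10 = 76900000000 A.m^2
2m = 153800000000 A.m^2
r^3 = 6595^3 = 286843094875
B = (4pi*10^-7) * 153800000000 / (4*pi * 286843094875) * 1e9
= 193270.780049 / 3604576638369.04 * 1e9
= 53.6182 nT

53.6182


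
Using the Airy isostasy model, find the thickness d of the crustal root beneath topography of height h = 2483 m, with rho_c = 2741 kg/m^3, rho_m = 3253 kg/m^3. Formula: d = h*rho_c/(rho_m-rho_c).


rho_m - rho_c = 3253 - 2741 = 512
d = 2483 * 2741 / 512
= 6805903 / 512
= 13292.78 m

13292.78


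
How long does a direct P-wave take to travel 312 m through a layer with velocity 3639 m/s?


t = x / V
= 312 / 3639
= 0.0857 s

0.0857


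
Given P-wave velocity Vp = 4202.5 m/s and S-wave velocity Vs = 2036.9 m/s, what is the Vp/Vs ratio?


Vp/Vs = 4202.5 / 2036.9
= 2.0632

2.0632


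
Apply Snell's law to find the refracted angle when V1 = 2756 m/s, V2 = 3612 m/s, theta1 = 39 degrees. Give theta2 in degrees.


sin(theta1) = sin(39 deg) = 0.62932
sin(theta2) = V2/V1 * sin(theta1) = 3612/2756 * 0.62932 = 0.824784
theta2 = arcsin(0.824784) = 55.5666 degrees

55.5666


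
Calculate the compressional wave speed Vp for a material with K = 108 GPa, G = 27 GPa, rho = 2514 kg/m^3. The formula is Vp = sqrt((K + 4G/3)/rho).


First compute the effective modulus:
K + 4G/3 = 108e9 + 4*27e9/3 = 144000000000.0 Pa
Then divide by density:
144000000000.0 / 2514 = 57279236.2768 Pa/(kg/m^3)
Take the square root:
Vp = sqrt(57279236.2768) = 7568.3 m/s

7568.3


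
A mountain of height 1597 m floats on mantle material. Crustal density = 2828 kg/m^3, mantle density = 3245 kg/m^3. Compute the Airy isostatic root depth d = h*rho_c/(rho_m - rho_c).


rho_m - rho_c = 3245 - 2828 = 417
d = 1597 * 2828 / 417
= 4516316 / 417
= 10830.49 m

10830.49


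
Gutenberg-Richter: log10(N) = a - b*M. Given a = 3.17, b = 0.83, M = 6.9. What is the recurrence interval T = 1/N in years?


log10(N) = 3.17 - 0.83*6.9 = -2.557
N = 10^-2.557 = 0.002773
T = 1/N = 1/0.002773 = 360.5786 years

360.5786


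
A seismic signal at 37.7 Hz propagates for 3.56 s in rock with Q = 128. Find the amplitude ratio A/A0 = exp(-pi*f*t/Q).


pi*f*t/Q = pi*37.7*3.56/128 = 3.294058
A/A0 = exp(-3.294058) = 0.037103

0.037103


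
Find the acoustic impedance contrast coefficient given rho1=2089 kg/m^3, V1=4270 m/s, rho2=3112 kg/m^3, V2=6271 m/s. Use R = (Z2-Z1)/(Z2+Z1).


Z1 = 2089 * 4270 = 8920030
Z2 = 3112 * 6271 = 19515352
R = (19515352 - 8920030) / (19515352 + 8920030) = 10595322 / 28435382 = 0.3726

0.3726


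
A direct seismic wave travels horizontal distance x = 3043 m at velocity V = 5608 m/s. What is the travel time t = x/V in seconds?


t = x / V
= 3043 / 5608
= 0.5426 s

0.5426


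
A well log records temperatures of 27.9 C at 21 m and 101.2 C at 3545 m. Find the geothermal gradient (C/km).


dT = 101.2 - 27.9 = 73.3 C
dz = 3545 - 21 = 3524 m
gradient = dT/dz * 1000 = 73.3/3524 * 1000 = 20.8002 C/km

20.8002


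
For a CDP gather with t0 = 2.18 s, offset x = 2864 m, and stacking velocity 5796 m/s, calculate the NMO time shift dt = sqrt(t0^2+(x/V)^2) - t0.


x/Vnmo = 2864/5796 = 0.494134
(x/Vnmo)^2 = 0.244168
t0^2 = 4.7524
sqrt(4.7524 + 0.244168) = 2.2353
dt = 2.2353 - 2.18 = 0.0553

0.0553


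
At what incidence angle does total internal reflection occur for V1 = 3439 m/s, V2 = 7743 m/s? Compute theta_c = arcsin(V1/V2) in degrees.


V1/V2 = 3439/7743 = 0.444143
theta_c = arcsin(0.444143) = 26.3685 degrees

26.3685


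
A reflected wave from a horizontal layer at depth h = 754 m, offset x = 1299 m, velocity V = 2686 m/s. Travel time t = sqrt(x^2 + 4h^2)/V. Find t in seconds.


x^2 + 4h^2 = 1299^2 + 4*754^2 = 1687401 + 2274064 = 3961465
sqrt(3961465) = 1990.3429
t = 1990.3429 / 2686 = 0.741 s

0.741


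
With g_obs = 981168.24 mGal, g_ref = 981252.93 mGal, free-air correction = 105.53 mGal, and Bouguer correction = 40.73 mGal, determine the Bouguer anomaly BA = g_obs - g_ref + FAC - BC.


BA = g_obs - g_ref + FAC - BC
= 981168.24 - 981252.93 + 105.53 - 40.73
= -19.89 mGal

-19.89


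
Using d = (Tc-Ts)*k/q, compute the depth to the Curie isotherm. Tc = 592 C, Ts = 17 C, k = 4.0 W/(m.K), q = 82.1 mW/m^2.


T_Curie - T_surf = 592 - 17 = 575 C
Convert q to W/m^2: 82.1 mW/m^2 = 0.0821 W/m^2
d = 575 * 4.0 / 0.0821 = 28014.62 m

28014.62


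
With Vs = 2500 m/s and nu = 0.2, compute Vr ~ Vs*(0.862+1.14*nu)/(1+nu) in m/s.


Numerator factor = 0.862 + 1.14*0.2 = 1.09
Denominator = 1 + 0.2 = 1.2
Vr = 2500 * 1.09 / 1.2 = 2270.83 m/s

2270.83


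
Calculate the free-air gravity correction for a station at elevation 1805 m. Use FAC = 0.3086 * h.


FAC = 0.3086 * h
= 0.3086 * 1805
= 557.023 mGal

557.023


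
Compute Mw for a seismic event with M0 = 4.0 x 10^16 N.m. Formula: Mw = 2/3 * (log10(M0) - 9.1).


log10(M0) = log10(4.0 x 10^16) = 16.6021
Mw = 2/3 * (16.6021 - 9.1)
= 2/3 * 7.5021
= 5.0

5.0


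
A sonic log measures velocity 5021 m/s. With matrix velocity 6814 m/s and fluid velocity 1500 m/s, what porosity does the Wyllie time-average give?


1/V - 1/Vm = 1/5021 - 1/6814 = 5.241e-05
1/Vf - 1/Vm = 1/1500 - 1/6814 = 0.00051991
phi = 5.241e-05 / 0.00051991 = 0.1008

0.1008


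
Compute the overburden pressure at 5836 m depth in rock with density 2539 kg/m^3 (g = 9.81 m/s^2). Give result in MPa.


P = rho * g * z / 1e6
= 2539 * 9.81 * 5836 / 1e6
= 145360695.24 / 1e6
= 145.3607 MPa

145.3607


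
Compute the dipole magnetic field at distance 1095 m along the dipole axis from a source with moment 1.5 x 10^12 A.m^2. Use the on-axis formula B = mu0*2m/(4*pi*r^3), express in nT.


m = 1.5 x 10^12 = 1500000000000 A.m^2
2m = 3000000000000 A.m^2
r^3 = 1095^3 = 1312932375
B = (4pi*10^-7) * 3000000000000 / (4*pi * 1312932375) * 1e9
= 3769911.184308 / 16498794815.84 * 1e9
= 228496.1554 nT

228496.1554


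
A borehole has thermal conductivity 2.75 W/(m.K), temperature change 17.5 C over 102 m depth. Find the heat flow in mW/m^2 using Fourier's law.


q = k * dT / dz * 1000
= 2.75 * 17.5 / 102 * 1000
= 0.471814 * 1000
= 471.8137 mW/m^2

471.8137


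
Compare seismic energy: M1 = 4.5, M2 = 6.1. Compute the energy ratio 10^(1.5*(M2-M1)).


M2 - M1 = 6.1 - 4.5 = 1.6
1.5 * 1.6 = 2.4
ratio = 10^2.4 = 251.19

251.19


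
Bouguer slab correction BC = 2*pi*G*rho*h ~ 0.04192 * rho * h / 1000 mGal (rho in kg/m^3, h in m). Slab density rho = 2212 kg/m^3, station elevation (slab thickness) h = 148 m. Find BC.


BC = 0.04192 * rho * h / 1000
= 0.04192 * 2212 * 148 / 1000
= 13.7236 mGal

13.7236


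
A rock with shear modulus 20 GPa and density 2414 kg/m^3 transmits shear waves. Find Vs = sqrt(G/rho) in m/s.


Convert G to Pa: G = 20e9 Pa
Compute G/rho = 20e9 / 2414 = 8285004.1425
Vs = sqrt(8285004.1425) = 2878.37 m/s

2878.37


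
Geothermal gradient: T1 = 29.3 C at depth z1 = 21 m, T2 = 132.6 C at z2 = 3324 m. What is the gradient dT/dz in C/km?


dT = 132.6 - 29.3 = 103.3 C
dz = 3324 - 21 = 3303 m
gradient = dT/dz * 1000 = 103.3/3303 * 1000 = 31.2746 C/km

31.2746


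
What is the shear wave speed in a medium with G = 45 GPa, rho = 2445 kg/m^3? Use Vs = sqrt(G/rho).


Convert G to Pa: G = 45e9 Pa
Compute G/rho = 45e9 / 2445 = 18404907.9755
Vs = sqrt(18404907.9755) = 4290.09 m/s

4290.09


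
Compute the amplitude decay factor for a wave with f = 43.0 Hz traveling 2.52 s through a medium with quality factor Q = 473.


pi*f*t/Q = pi*43.0*2.52/473 = 0.71971
A/A0 = exp(-0.71971) = 0.486893

0.486893


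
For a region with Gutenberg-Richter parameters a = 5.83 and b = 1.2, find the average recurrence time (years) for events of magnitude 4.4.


log10(N) = 5.83 - 1.2*4.4 = 0.55
N = 10^0.55 = 3.548134
T = 1/N = 1/3.548134 = 0.2818 years

0.2818


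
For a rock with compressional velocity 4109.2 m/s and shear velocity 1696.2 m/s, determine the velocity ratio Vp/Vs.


Vp/Vs = 4109.2 / 1696.2
= 2.4226

2.4226


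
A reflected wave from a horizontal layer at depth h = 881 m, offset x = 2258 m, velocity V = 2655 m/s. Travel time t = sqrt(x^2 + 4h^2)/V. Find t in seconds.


x^2 + 4h^2 = 2258^2 + 4*881^2 = 5098564 + 3104644 = 8203208
sqrt(8203208) = 2864.1243
t = 2864.1243 / 2655 = 1.0788 s

1.0788


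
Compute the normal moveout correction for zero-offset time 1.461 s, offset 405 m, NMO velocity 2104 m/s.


x/Vnmo = 405/2104 = 0.19249
(x/Vnmo)^2 = 0.037053
t0^2 = 2.134521
sqrt(2.134521 + 0.037053) = 1.473626
dt = 1.473626 - 1.461 = 0.012626

0.012626


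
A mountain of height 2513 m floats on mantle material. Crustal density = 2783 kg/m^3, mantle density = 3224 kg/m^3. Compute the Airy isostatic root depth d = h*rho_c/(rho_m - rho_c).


rho_m - rho_c = 3224 - 2783 = 441
d = 2513 * 2783 / 441
= 6993679 / 441
= 15858.68 m

15858.68


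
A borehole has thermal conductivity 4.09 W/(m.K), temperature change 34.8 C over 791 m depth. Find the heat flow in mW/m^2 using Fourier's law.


q = k * dT / dz * 1000
= 4.09 * 34.8 / 791 * 1000
= 0.179939 * 1000
= 179.9393 mW/m^2

179.9393


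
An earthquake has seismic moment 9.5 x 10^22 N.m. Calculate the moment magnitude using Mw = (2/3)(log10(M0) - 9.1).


log10(M0) = log10(9.5 x 10^22) = 22.9777
Mw = 2/3 * (22.9777 - 9.1)
= 2/3 * 13.8777
= 9.25

9.25


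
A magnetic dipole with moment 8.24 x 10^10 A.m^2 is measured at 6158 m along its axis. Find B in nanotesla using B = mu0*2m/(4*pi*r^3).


m = 8.24 x 10^10 = 82400000000 A.m^2
2m = 164800000000 A.m^2
r^3 = 6158^3 = 233517296312
B = (4pi*10^-7) * 164800000000 / (4*pi * 233517296312) * 1e9
= 207093.787725 / 2934464890319.72 * 1e9
= 70.5729 nT

70.5729


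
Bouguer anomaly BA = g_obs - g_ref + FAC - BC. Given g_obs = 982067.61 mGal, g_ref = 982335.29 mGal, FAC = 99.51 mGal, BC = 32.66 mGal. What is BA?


BA = g_obs - g_ref + FAC - BC
= 982067.61 - 982335.29 + 99.51 - 32.66
= -200.83 mGal

-200.83


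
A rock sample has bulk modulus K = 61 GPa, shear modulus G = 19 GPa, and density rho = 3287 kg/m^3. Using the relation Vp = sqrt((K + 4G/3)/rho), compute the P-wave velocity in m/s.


First compute the effective modulus:
K + 4G/3 = 61e9 + 4*19e9/3 = 86333333333.33 Pa
Then divide by density:
86333333333.33 / 3287 = 26265084.677 Pa/(kg/m^3)
Take the square root:
Vp = sqrt(26265084.677) = 5124.95 m/s

5124.95


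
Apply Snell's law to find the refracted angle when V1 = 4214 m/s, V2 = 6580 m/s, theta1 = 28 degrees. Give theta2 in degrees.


sin(theta1) = sin(28 deg) = 0.469472
sin(theta2) = V2/V1 * sin(theta1) = 6580/4214 * 0.469472 = 0.733062
theta2 = arcsin(0.733062) = 47.1437 degrees

47.1437


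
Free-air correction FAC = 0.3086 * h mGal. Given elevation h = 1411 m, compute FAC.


FAC = 0.3086 * h
= 0.3086 * 1411
= 435.4346 mGal

435.4346


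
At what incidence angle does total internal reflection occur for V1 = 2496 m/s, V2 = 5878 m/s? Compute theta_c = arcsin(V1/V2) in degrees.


V1/V2 = 2496/5878 = 0.424634
theta_c = arcsin(0.424634) = 25.1275 degrees

25.1275


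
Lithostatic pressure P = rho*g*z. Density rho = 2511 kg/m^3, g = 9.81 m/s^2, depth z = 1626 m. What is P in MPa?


P = rho * g * z / 1e6
= 2511 * 9.81 * 1626 / 1e6
= 40053111.66 / 1e6
= 40.0531 MPa

40.0531


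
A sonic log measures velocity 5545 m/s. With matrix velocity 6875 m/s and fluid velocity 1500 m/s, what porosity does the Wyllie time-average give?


1/V - 1/Vm = 1/5545 - 1/6875 = 3.489e-05
1/Vf - 1/Vm = 1/1500 - 1/6875 = 0.00052121
phi = 3.489e-05 / 0.00052121 = 0.0669

0.0669


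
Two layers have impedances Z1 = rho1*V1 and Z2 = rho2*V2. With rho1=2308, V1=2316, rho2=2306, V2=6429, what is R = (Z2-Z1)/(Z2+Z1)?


Z1 = 2308 * 2316 = 5345328
Z2 = 2306 * 6429 = 14825274
R = (14825274 - 5345328) / (14825274 + 5345328) = 9479946 / 20170602 = 0.47

0.47


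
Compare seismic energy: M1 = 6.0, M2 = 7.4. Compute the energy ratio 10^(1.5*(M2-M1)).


M2 - M1 = 7.4 - 6.0 = 1.4
1.5 * 1.4 = 2.1
ratio = 10^2.1 = 125.89

125.89


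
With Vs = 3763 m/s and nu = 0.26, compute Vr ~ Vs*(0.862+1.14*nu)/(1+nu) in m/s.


Numerator factor = 0.862 + 1.14*0.26 = 1.1584
Denominator = 1 + 0.26 = 1.26
Vr = 3763 * 1.1584 / 1.26 = 3459.57 m/s

3459.57


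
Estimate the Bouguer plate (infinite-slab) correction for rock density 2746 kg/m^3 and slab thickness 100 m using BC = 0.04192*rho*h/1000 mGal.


BC = 0.04192 * rho * h / 1000
= 0.04192 * 2746 * 100 / 1000
= 11.5112 mGal

11.5112


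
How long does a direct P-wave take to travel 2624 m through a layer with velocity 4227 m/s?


t = x / V
= 2624 / 4227
= 0.6208 s

0.6208


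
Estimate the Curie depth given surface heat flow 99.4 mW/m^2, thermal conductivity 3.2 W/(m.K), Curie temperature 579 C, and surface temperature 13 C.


T_Curie - T_surf = 579 - 13 = 566 C
Convert q to W/m^2: 99.4 mW/m^2 = 0.0994 W/m^2
d = 566 * 3.2 / 0.0994 = 18221.33 m

18221.33


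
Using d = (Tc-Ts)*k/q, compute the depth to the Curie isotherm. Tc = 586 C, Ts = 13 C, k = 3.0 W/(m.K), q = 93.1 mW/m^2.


T_Curie - T_surf = 586 - 13 = 573 C
Convert q to W/m^2: 93.1 mW/m^2 = 0.0931 W/m^2
d = 573 * 3.0 / 0.0931 = 18464.02 m

18464.02


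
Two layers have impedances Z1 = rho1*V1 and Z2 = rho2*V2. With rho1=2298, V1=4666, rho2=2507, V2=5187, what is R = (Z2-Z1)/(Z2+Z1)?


Z1 = 2298 * 4666 = 10722468
Z2 = 2507 * 5187 = 13003809
R = (13003809 - 10722468) / (13003809 + 10722468) = 2281341 / 23726277 = 0.0962

0.0962


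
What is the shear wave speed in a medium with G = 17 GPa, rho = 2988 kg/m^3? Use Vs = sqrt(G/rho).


Convert G to Pa: G = 17e9 Pa
Compute G/rho = 17e9 / 2988 = 5689424.3641
Vs = sqrt(5689424.3641) = 2385.25 m/s

2385.25


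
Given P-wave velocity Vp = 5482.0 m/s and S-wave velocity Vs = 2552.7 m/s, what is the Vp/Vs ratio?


Vp/Vs = 5482.0 / 2552.7
= 2.1475

2.1475


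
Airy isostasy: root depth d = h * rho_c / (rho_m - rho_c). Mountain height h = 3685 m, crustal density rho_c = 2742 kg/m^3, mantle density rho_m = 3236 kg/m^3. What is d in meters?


rho_m - rho_c = 3236 - 2742 = 494
d = 3685 * 2742 / 494
= 10104270 / 494
= 20453.99 m

20453.99


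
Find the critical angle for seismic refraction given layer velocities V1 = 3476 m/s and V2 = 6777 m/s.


V1/V2 = 3476/6777 = 0.512911
theta_c = arcsin(0.512911) = 30.8579 degrees

30.8579


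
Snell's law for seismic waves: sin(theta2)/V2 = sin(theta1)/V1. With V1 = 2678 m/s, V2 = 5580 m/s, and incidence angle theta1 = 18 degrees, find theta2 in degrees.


sin(theta1) = sin(18 deg) = 0.309017
sin(theta2) = V2/V1 * sin(theta1) = 5580/2678 * 0.309017 = 0.643882
theta2 = arcsin(0.643882) = 40.0819 degrees

40.0819


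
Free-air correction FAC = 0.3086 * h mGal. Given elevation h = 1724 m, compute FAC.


FAC = 0.3086 * h
= 0.3086 * 1724
= 532.0264 mGal

532.0264


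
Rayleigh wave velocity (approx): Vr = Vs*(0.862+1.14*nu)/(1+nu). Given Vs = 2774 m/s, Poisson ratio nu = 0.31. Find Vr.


Numerator factor = 0.862 + 1.14*0.31 = 1.2154
Denominator = 1 + 0.31 = 1.31
Vr = 2774 * 1.2154 / 1.31 = 2573.68 m/s

2573.68


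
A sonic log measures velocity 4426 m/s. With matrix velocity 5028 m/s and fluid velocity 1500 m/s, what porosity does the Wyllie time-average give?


1/V - 1/Vm = 1/4426 - 1/5028 = 2.705e-05
1/Vf - 1/Vm = 1/1500 - 1/5028 = 0.00046778
phi = 2.705e-05 / 0.00046778 = 0.0578

0.0578


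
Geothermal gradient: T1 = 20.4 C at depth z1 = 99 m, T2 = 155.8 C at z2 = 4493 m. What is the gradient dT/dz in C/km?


dT = 155.8 - 20.4 = 135.4 C
dz = 4493 - 99 = 4394 m
gradient = dT/dz * 1000 = 135.4/4394 * 1000 = 30.8147 C/km

30.8147


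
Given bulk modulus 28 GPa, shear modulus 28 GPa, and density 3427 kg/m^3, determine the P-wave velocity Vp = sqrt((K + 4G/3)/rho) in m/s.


First compute the effective modulus:
K + 4G/3 = 28e9 + 4*28e9/3 = 65333333333.33 Pa
Then divide by density:
65333333333.33 / 3427 = 19064293.3567 Pa/(kg/m^3)
Take the square root:
Vp = sqrt(19064293.3567) = 4366.27 m/s

4366.27


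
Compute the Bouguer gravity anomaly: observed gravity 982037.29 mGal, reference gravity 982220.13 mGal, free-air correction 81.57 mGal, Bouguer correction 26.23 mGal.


BA = g_obs - g_ref + FAC - BC
= 982037.29 - 982220.13 + 81.57 - 26.23
= -127.5 mGal

-127.5


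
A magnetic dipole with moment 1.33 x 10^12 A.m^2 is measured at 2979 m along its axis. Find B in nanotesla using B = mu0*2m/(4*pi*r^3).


m = 1.33 x 10^12 = 1330000000000 A.m^2
2m = 2660000000000 A.m^2
r^3 = 2979^3 = 26436959739
B = (4pi*10^-7) * 2660000000000 / (4*pi * 26436959739) * 1e9
= 3342654.58342 / 332216633997.17 * 1e9
= 10061.6713 nT

10061.6713


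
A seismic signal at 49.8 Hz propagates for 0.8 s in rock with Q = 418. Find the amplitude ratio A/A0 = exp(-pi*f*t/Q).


pi*f*t/Q = pi*49.8*0.8/418 = 0.299428
A/A0 = exp(-0.299428) = 0.741242

0.741242


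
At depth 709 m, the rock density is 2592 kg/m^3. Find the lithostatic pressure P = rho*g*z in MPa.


P = rho * g * z / 1e6
= 2592 * 9.81 * 709 / 1e6
= 18028111.68 / 1e6
= 18.0281 MPa

18.0281


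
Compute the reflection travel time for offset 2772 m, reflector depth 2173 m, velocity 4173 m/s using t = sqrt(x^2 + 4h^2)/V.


x^2 + 4h^2 = 2772^2 + 4*2173^2 = 7683984 + 18887716 = 26571700
sqrt(26571700) = 5154.7745
t = 5154.7745 / 4173 = 1.2353 s

1.2353


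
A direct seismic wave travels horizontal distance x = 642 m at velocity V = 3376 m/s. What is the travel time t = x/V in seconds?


t = x / V
= 642 / 3376
= 0.1902 s

0.1902


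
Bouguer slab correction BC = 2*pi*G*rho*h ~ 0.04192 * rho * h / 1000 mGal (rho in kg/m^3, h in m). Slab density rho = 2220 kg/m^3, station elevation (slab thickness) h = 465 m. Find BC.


BC = 0.04192 * rho * h / 1000
= 0.04192 * 2220 * 465 / 1000
= 43.274 mGal

43.274


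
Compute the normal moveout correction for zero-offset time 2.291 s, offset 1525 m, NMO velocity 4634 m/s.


x/Vnmo = 1525/4634 = 0.329089
(x/Vnmo)^2 = 0.1083
t0^2 = 5.248681
sqrt(5.248681 + 0.1083) = 2.314515
dt = 2.314515 - 2.291 = 0.023515

0.023515


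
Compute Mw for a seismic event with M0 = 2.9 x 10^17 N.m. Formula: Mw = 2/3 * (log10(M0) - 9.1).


log10(M0) = log10(2.9 x 10^17) = 17.4624
Mw = 2/3 * (17.4624 - 9.1)
= 2/3 * 8.3624
= 5.57

5.57


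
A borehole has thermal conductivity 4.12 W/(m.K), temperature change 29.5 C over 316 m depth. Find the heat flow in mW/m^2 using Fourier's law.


q = k * dT / dz * 1000
= 4.12 * 29.5 / 316 * 1000
= 0.38462 * 1000
= 384.6203 mW/m^2

384.6203


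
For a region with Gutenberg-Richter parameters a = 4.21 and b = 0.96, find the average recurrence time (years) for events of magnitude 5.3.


log10(N) = 4.21 - 0.96*5.3 = -0.878
N = 10^-0.878 = 0.132434
T = 1/N = 1/0.132434 = 7.5509 years

7.5509


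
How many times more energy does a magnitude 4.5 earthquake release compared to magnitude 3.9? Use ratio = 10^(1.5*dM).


M2 - M1 = 4.5 - 3.9 = 0.6
1.5 * 0.6 = 0.9
ratio = 10^0.9 = 7.94

7.94


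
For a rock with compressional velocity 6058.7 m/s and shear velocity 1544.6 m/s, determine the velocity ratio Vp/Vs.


Vp/Vs = 6058.7 / 1544.6
= 3.9225

3.9225


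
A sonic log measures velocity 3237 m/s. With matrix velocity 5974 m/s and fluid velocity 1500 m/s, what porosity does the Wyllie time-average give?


1/V - 1/Vm = 1/3237 - 1/5974 = 0.00014154
1/Vf - 1/Vm = 1/1500 - 1/5974 = 0.00049927
phi = 0.00014154 / 0.00049927 = 0.2835

0.2835


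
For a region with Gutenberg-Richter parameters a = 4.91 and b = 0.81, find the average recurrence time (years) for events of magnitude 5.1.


log10(N) = 4.91 - 0.81*5.1 = 0.779
N = 10^0.779 = 6.011737
T = 1/N = 1/6.011737 = 0.1663 years

0.1663


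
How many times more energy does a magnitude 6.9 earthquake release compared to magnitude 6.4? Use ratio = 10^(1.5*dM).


M2 - M1 = 6.9 - 6.4 = 0.5
1.5 * 0.5 = 0.75
ratio = 10^0.75 = 5.62

5.62


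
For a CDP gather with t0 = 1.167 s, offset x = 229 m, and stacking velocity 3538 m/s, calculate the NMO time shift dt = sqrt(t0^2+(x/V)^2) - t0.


x/Vnmo = 229/3538 = 0.064726
(x/Vnmo)^2 = 0.004189
t0^2 = 1.361889
sqrt(1.361889 + 0.004189) = 1.168794
dt = 1.168794 - 1.167 = 0.001794

0.001794


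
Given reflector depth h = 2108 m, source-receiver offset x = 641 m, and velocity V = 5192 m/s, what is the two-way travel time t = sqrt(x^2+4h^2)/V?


x^2 + 4h^2 = 641^2 + 4*2108^2 = 410881 + 17774656 = 18185537
sqrt(18185537) = 4264.4504
t = 4264.4504 / 5192 = 0.8214 s

0.8214


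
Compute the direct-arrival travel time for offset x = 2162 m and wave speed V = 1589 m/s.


t = x / V
= 2162 / 1589
= 1.3606 s

1.3606


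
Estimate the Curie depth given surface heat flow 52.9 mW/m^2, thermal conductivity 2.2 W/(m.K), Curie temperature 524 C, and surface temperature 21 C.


T_Curie - T_surf = 524 - 21 = 503 C
Convert q to W/m^2: 52.9 mW/m^2 = 0.0529 W/m^2
d = 503 * 2.2 / 0.0529 = 20918.71 m

20918.71


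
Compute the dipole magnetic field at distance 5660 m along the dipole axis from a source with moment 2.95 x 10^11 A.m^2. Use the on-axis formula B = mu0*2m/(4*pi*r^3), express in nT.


m = 2.95 x 10^11 = 295000000000 A.m^2
2m = 590000000000 A.m^2
r^3 = 5660^3 = 181321496000
B = (4pi*10^-7) * 590000000000 / (4*pi * 181321496000) * 1e9
= 741415.866247 / 2278553119086.04 * 1e9
= 325.3889 nT

325.3889


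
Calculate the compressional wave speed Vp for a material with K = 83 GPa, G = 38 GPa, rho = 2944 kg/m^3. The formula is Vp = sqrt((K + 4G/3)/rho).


First compute the effective modulus:
K + 4G/3 = 83e9 + 4*38e9/3 = 133666666666.67 Pa
Then divide by density:
133666666666.67 / 2944 = 45403079.7101 Pa/(kg/m^3)
Take the square root:
Vp = sqrt(45403079.7101) = 6738.18 m/s

6738.18


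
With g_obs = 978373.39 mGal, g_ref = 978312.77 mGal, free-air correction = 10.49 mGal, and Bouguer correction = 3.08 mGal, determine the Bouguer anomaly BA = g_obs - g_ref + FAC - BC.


BA = g_obs - g_ref + FAC - BC
= 978373.39 - 978312.77 + 10.49 - 3.08
= 68.03 mGal

68.03


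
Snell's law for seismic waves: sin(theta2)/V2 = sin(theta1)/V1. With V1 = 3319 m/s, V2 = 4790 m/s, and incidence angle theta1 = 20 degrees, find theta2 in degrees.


sin(theta1) = sin(20 deg) = 0.34202
sin(theta2) = V2/V1 * sin(theta1) = 4790/3319 * 0.34202 = 0.493605
theta2 = arcsin(0.493605) = 29.5778 degrees

29.5778


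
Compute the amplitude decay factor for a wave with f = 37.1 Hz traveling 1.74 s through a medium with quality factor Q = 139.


pi*f*t/Q = pi*37.1*1.74/139 = 1.45901
A/A0 = exp(-1.45901) = 0.232466

0.232466


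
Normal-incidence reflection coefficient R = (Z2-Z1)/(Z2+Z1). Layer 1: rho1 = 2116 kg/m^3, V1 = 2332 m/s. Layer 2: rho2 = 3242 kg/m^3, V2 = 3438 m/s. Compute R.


Z1 = 2116 * 2332 = 4934512
Z2 = 3242 * 3438 = 11145996
R = (11145996 - 4934512) / (11145996 + 4934512) = 6211484 / 16080508 = 0.3863

0.3863


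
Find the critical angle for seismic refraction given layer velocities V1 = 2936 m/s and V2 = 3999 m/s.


V1/V2 = 2936/3999 = 0.734184
theta_c = arcsin(0.734184) = 47.2383 degrees

47.2383


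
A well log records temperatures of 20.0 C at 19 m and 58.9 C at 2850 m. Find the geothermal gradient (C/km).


dT = 58.9 - 20.0 = 38.9 C
dz = 2850 - 19 = 2831 m
gradient = dT/dz * 1000 = 38.9/2831 * 1000 = 13.7407 C/km

13.7407


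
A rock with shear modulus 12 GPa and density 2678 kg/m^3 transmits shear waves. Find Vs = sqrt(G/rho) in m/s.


Convert G to Pa: G = 12e9 Pa
Compute G/rho = 12e9 / 2678 = 4480955.9373
Vs = sqrt(4480955.9373) = 2116.83 m/s

2116.83


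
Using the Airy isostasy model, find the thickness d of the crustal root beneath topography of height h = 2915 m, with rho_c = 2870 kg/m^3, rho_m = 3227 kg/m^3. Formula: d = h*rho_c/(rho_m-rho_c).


rho_m - rho_c = 3227 - 2870 = 357
d = 2915 * 2870 / 357
= 8366050 / 357
= 23434.31 m

23434.31


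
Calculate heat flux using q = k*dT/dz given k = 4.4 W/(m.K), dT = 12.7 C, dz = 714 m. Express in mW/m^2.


q = k * dT / dz * 1000
= 4.4 * 12.7 / 714 * 1000
= 0.078263 * 1000
= 78.2633 mW/m^2

78.2633


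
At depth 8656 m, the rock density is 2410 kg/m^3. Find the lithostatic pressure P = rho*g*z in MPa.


P = rho * g * z / 1e6
= 2410 * 9.81 * 8656 / 1e6
= 204646017.6 / 1e6
= 204.646 MPa

204.646


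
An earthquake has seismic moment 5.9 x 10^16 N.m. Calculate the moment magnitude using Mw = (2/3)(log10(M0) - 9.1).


log10(M0) = log10(5.9 x 10^16) = 16.7709
Mw = 2/3 * (16.7709 - 9.1)
= 2/3 * 7.6709
= 5.11

5.11


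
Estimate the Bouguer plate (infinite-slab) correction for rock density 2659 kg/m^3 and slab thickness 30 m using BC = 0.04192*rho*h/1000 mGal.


BC = 0.04192 * rho * h / 1000
= 0.04192 * 2659 * 30 / 1000
= 3.344 mGal

3.344


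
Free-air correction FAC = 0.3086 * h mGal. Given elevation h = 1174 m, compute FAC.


FAC = 0.3086 * h
= 0.3086 * 1174
= 362.2964 mGal

362.2964


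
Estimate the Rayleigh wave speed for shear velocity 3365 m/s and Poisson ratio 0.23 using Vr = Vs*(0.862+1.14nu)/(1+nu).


Numerator factor = 0.862 + 1.14*0.23 = 1.1242
Denominator = 1 + 0.23 = 1.23
Vr = 3365 * 1.1242 / 1.23 = 3075.56 m/s

3075.56


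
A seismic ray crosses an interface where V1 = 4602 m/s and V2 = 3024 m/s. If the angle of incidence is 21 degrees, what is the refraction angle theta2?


sin(theta1) = sin(21 deg) = 0.358368
sin(theta2) = V2/V1 * sin(theta1) = 3024/4602 * 0.358368 = 0.235486
theta2 = arcsin(0.235486) = 13.6202 degrees

13.6202


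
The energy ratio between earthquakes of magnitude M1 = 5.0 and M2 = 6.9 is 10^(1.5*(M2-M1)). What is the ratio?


M2 - M1 = 6.9 - 5.0 = 1.9
1.5 * 1.9 = 2.85
ratio = 10^2.85 = 707.95

707.95


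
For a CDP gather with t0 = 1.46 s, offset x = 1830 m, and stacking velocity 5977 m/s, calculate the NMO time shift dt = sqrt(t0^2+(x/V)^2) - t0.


x/Vnmo = 1830/5977 = 0.306174
(x/Vnmo)^2 = 0.093742
t0^2 = 2.1316
sqrt(2.1316 + 0.093742) = 1.491758
dt = 1.491758 - 1.46 = 0.031758

0.031758


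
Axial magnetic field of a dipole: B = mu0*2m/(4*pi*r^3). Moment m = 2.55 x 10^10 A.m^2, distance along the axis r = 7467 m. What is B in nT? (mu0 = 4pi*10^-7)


m = 2.55 x 10^10 = 25500000000 A.m^2
2m = 51000000000 A.m^2
r^3 = 7467^3 = 416330716563
B = (4pi*10^-7) * 51000000000 / (4*pi * 416330716563) * 1e9
= 64088.490133 / 5231766082472.38 * 1e9
= 12.2499 nT

12.2499


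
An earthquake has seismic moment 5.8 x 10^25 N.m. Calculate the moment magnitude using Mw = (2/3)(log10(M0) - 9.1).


log10(M0) = log10(5.8 x 10^25) = 25.7634
Mw = 2/3 * (25.7634 - 9.1)
= 2/3 * 16.6634
= 11.11

11.11


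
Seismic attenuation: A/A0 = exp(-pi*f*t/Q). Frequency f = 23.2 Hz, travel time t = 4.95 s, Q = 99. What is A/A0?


pi*f*t/Q = pi*23.2*4.95/99 = 3.644247
A/A0 = exp(-3.644247) = 0.026141

0.026141


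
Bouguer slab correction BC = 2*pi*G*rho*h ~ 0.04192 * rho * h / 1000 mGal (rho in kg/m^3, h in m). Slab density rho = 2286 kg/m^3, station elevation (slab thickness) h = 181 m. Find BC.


BC = 0.04192 * rho * h / 1000
= 0.04192 * 2286 * 181 / 1000
= 17.3451 mGal

17.3451


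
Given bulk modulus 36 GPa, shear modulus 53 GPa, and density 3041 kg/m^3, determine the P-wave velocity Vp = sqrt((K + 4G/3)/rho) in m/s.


First compute the effective modulus:
K + 4G/3 = 36e9 + 4*53e9/3 = 106666666666.67 Pa
Then divide by density:
106666666666.67 / 3041 = 35076181.0808 Pa/(kg/m^3)
Take the square root:
Vp = sqrt(35076181.0808) = 5922.51 m/s

5922.51


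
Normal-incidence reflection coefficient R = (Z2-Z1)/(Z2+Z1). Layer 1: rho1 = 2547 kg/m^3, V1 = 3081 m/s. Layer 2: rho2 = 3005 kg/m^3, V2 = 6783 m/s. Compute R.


Z1 = 2547 * 3081 = 7847307
Z2 = 3005 * 6783 = 20382915
R = (20382915 - 7847307) / (20382915 + 7847307) = 12535608 / 28230222 = 0.444

0.444


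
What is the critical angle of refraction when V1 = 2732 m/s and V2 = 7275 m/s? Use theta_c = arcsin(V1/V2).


V1/V2 = 2732/7275 = 0.375533
theta_c = arcsin(0.375533) = 22.0572 degrees

22.0572


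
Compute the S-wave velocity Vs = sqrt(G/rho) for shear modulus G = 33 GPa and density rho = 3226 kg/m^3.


Convert G to Pa: G = 33e9 Pa
Compute G/rho = 33e9 / 3226 = 10229386.2368
Vs = sqrt(10229386.2368) = 3198.34 m/s

3198.34


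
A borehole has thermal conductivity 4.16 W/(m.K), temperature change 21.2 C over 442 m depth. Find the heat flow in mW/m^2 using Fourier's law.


q = k * dT / dz * 1000
= 4.16 * 21.2 / 442 * 1000
= 0.199529 * 1000
= 199.5294 mW/m^2

199.5294


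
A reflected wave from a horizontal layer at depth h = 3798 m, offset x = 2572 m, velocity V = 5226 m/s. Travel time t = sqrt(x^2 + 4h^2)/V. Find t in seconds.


x^2 + 4h^2 = 2572^2 + 4*3798^2 = 6615184 + 57699216 = 64314400
sqrt(64314400) = 8019.6259
t = 8019.6259 / 5226 = 1.5346 s

1.5346


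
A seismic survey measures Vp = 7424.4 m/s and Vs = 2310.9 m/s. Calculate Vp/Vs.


Vp/Vs = 7424.4 / 2310.9
= 3.2128

3.2128


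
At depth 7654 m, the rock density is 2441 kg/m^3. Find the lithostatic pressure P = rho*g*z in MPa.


P = rho * g * z / 1e6
= 2441 * 9.81 * 7654 / 1e6
= 183284291.34 / 1e6
= 183.2843 MPa

183.2843


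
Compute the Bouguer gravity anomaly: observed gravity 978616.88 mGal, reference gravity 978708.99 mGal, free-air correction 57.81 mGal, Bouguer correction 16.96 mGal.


BA = g_obs - g_ref + FAC - BC
= 978616.88 - 978708.99 + 57.81 - 16.96
= -51.26 mGal

-51.26


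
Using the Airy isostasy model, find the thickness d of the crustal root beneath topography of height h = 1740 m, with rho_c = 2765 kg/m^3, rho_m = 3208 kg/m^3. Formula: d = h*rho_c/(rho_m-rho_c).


rho_m - rho_c = 3208 - 2765 = 443
d = 1740 * 2765 / 443
= 4811100 / 443
= 10860.27 m

10860.27


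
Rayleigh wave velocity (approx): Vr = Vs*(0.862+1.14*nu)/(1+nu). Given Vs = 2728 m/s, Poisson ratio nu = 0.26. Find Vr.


Numerator factor = 0.862 + 1.14*0.26 = 1.1584
Denominator = 1 + 0.26 = 1.26
Vr = 2728 * 1.1584 / 1.26 = 2508.03 m/s

2508.03


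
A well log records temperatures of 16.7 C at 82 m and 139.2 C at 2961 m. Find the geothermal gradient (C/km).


dT = 139.2 - 16.7 = 122.5 C
dz = 2961 - 82 = 2879 m
gradient = dT/dz * 1000 = 122.5/2879 * 1000 = 42.5495 C/km

42.5495


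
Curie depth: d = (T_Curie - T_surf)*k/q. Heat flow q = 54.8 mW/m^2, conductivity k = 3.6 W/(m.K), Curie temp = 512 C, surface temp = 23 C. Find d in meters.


T_Curie - T_surf = 512 - 23 = 489 C
Convert q to W/m^2: 54.8 mW/m^2 = 0.0548 W/m^2
d = 489 * 3.6 / 0.0548 = 32124.09 m

32124.09


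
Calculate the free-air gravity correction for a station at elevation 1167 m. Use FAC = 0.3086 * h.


FAC = 0.3086 * h
= 0.3086 * 1167
= 360.1362 mGal

360.1362


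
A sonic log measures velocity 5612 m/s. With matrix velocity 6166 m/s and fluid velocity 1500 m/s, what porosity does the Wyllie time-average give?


1/V - 1/Vm = 1/5612 - 1/6166 = 1.601e-05
1/Vf - 1/Vm = 1/1500 - 1/6166 = 0.00050449
phi = 1.601e-05 / 0.00050449 = 0.0317

0.0317


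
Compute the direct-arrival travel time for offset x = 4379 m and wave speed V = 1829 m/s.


t = x / V
= 4379 / 1829
= 2.3942 s

2.3942


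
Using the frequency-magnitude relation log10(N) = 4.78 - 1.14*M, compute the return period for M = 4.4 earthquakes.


log10(N) = 4.78 - 1.14*4.4 = -0.236
N = 10^-0.236 = 0.580764
T = 1/N = 1/0.580764 = 1.7219 years

1.7219


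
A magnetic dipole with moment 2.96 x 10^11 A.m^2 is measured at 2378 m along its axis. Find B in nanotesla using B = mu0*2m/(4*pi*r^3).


m = 2.96 x 10^11 = 296000000000 A.m^2
2m = 592000000000 A.m^2
r^3 = 2378^3 = 13447314152
B = (4pi*10^-7) * 592000000000 / (4*pi * 13447314152) * 1e9
= 743929.14037 / 168983933401.75 * 1e9
= 4402.3661 nT

4402.3661


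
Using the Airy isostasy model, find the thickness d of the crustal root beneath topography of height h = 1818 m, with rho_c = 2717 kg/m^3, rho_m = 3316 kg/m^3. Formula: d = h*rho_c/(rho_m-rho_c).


rho_m - rho_c = 3316 - 2717 = 599
d = 1818 * 2717 / 599
= 4939506 / 599
= 8246.25 m

8246.25
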